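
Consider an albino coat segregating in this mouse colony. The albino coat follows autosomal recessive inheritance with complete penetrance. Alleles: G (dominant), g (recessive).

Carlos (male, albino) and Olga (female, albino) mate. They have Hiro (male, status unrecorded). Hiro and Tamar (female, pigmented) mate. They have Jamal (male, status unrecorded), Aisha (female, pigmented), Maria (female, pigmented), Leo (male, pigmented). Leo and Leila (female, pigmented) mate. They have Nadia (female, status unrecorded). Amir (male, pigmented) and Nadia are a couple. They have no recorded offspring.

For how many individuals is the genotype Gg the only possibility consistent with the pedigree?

3

Obligate heterozygotes: Aisha is pigmented so carries G and received g from Hiro (gg), so Aisha is Gg; Maria is pigmented so carries G and received g from Hiro (gg), so Maria is Gg; Leo is pigmented so carries G and received g from Hiro (gg), so Leo is Gg.
Every other individual is either homozygous by phenotype or has at least one consistent homozygous assignment, so the count is 3.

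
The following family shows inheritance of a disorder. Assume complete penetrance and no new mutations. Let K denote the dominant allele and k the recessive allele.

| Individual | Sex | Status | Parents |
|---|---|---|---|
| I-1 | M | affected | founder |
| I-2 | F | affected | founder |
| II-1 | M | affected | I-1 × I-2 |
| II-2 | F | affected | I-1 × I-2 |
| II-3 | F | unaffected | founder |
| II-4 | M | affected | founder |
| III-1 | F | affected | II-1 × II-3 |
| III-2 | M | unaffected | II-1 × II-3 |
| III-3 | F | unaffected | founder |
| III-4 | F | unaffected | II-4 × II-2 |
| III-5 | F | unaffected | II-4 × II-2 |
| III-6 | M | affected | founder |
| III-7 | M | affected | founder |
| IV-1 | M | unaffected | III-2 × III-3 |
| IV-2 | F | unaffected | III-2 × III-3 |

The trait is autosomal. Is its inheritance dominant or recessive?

II-4 and II-2 are both affected yet have an unaffected child III-4. Under a recessive model two affected parents are homozygous and every child would be affected, so the trait cannot be recessive.

dominant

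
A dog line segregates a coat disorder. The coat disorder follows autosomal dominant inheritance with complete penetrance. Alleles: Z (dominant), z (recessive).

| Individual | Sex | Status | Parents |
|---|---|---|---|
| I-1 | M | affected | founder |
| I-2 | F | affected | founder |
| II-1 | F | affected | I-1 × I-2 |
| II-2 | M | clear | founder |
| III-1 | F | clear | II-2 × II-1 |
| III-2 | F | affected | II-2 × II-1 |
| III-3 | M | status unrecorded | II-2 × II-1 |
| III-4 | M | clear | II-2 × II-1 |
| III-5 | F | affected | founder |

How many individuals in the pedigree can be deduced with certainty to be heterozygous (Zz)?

Obligate heterozygotes: II-1 is affected so carries Z and passed z to III-1 (zz), so II-1 is Zz; III-2 is affected so carries Z and received z from II-2 (zz), so III-2 is Zz.
Every other individual is either homozygous by phenotype or has at least one consistent homozygous assignment, so the count is 2.

2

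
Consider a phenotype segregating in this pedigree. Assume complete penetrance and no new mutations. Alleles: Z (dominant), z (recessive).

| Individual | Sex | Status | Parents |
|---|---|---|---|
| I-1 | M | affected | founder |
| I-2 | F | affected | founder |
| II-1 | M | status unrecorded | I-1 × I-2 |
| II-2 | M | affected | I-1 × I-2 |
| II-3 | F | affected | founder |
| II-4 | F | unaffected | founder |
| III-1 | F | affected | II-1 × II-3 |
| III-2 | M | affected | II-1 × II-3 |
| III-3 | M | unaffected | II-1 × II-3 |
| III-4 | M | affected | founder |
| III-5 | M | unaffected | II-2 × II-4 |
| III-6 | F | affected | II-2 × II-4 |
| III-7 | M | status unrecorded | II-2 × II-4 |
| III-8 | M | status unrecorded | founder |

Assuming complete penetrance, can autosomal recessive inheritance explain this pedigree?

No assignment of genotypes under autosomal recessive satisfies every parent–offspring relationship, so the pedigree is inconsistent.

No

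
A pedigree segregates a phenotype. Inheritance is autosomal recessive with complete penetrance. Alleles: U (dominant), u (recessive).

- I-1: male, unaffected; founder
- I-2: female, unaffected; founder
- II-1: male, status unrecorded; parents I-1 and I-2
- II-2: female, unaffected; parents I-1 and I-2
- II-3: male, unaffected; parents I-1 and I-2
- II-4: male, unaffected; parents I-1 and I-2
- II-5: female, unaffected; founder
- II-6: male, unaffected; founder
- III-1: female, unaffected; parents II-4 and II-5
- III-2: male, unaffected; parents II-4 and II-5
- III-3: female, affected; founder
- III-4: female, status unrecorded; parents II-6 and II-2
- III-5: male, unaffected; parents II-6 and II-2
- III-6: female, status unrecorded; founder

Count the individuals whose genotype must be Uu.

0

No individual's genotype is forced to Uu by the pedigree, so the count is 0.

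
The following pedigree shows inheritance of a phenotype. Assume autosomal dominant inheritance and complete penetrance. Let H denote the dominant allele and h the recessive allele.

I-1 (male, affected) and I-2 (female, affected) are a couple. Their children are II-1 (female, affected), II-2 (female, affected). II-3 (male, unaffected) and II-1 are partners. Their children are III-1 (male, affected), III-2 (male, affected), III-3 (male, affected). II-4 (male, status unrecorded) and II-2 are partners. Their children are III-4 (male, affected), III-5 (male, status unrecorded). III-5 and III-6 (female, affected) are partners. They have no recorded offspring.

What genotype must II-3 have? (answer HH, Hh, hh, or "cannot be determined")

hh

II-3 is unaffected, so II-3 is hh.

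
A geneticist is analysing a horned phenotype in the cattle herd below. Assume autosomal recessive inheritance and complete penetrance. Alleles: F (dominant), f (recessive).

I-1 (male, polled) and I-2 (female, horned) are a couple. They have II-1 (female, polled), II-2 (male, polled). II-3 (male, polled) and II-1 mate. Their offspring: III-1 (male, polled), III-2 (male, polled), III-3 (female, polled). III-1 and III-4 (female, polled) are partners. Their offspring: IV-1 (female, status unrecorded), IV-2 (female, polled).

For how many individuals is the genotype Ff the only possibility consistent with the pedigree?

Obligate heterozygotes: II-1 is polled so carries F and received f from I-2 (ff), so II-1 is Ff; II-2 is polled so carries F and received f from I-2 (ff), so II-2 is Ff.
Every other individual is either homozygous by phenotype or has at least one consistent homozygous assignment, so the count is 2.

2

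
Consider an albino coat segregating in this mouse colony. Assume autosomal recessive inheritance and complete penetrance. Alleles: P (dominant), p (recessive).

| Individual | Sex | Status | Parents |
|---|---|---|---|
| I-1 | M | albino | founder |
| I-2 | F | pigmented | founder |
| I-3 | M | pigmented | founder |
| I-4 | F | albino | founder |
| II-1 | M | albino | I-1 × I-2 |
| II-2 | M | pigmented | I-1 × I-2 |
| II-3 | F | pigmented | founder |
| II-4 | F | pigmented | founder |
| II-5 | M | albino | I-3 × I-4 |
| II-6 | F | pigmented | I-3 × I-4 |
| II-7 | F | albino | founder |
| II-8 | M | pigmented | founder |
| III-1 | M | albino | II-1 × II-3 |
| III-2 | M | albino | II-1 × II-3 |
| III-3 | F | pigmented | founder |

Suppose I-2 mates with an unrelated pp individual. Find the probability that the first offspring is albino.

1/2

I-2 is pigmented so carries P and passed p to II-1 (pp), so I-2 is Pp.
The cross gives 1/2 Pp : 1/2 pp, so P(offspring is albino) = 1/2.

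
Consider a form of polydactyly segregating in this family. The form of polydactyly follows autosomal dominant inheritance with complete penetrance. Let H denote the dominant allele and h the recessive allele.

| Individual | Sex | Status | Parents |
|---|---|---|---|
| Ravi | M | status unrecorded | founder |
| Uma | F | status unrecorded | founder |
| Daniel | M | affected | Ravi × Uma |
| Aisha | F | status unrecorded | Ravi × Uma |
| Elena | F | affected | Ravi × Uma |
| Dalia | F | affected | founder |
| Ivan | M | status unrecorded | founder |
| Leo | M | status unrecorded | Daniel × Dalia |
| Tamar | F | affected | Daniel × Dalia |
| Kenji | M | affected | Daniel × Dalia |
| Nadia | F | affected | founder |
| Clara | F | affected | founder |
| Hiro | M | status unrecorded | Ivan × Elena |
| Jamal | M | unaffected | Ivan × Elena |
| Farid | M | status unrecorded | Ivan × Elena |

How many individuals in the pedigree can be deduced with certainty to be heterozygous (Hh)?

1

Obligate heterozygotes: Elena is affected so carries H and passed h to Jamal (hh), so Elena is Hh.
Every other individual is either homozygous by phenotype or has at least one consistent homozygous assignment, so the count is 1.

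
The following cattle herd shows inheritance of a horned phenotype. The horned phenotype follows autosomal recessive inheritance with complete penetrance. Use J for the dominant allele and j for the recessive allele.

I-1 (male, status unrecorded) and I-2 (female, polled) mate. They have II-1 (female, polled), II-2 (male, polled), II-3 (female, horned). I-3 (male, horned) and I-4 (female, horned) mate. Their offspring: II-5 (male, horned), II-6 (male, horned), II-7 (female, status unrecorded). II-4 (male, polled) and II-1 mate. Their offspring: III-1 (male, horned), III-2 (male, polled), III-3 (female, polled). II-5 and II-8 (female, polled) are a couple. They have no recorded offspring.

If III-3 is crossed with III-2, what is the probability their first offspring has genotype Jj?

II-4 is polled so carries J and passed j to III-1 (jj), so II-4 is Jj.
II-1 is polled so carries J and passed j to III-1 (jj), so II-1 is Jj.
III-3 is a polled offspring of II-4 (Jj) × II-1 (Jj), whose cross gives 1/4 JJ : 1/2 Jj : 1/4 jj; conditioning on being polled, III-3 is JJ with probability 1/3, Jj with probability 2/3.
III-2 is a polled offspring of II-4 (Jj) × II-1 (Jj), whose cross gives 1/4 JJ : 1/2 Jj : 1/4 jj; conditioning on being polled, III-2 is JJ with probability 1/3, Jj with probability 2/3.
Summing over parental genotype combinations, P(offspring has genotype Jj) = 2/9·1/2 + 2/9·1/2 + 4/9·1/2 = 4/9.

4/9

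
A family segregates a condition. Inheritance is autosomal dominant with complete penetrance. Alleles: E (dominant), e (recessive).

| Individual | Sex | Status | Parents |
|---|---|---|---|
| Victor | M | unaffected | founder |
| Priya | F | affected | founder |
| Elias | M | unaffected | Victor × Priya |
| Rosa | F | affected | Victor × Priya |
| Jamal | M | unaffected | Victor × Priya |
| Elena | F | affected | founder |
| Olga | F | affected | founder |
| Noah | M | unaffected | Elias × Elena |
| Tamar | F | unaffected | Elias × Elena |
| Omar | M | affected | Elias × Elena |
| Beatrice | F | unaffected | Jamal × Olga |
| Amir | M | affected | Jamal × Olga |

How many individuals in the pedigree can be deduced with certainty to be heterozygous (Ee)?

6

Obligate heterozygotes: Priya is affected so carries E and passed e to Elias (ee), so Priya is Ee; Rosa is affected so carries E and received e from Victor (ee), so Rosa is Ee; Elena is affected so carries E and passed e to Noah (ee), so Elena is Ee; Olga is affected so carries E and passed e to Beatrice (ee), so Olga is Ee; Omar is affected so carries E and received e from Elias (ee), so Omar is Ee; Amir is affected so carries E and received e from Jamal (ee), so Amir is Ee.
Every other individual is either homozygous by phenotype or has at least one consistent homozygous assignment, so the count is 6.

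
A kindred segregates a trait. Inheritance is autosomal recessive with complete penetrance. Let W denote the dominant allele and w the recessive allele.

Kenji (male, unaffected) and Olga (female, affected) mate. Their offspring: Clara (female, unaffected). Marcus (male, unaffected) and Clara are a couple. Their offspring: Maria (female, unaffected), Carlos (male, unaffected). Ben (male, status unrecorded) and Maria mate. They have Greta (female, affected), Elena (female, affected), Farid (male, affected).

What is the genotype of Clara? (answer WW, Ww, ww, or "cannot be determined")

Ww

From phenotype alone, Clara is WW or Ww.
Clara is unaffected so carries W and received w from Olga (ww), so Clara is Ww.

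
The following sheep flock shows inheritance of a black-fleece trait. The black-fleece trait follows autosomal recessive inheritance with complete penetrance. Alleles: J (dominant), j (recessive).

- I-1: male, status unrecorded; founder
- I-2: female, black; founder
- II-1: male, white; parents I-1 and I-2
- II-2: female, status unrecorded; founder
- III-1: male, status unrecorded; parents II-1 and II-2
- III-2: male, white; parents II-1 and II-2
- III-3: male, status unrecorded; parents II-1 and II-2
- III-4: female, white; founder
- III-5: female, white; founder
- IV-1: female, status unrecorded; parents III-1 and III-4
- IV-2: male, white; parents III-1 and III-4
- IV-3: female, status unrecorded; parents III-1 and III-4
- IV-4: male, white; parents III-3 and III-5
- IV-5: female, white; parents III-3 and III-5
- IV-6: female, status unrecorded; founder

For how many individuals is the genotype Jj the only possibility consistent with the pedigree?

Obligate heterozygotes: II-1 is white so carries J and received j from I-2 (jj), so II-1 is Jj.
Every other individual is either homozygous by phenotype or has at least one consistent homozygous assignment, so the count is 1.

1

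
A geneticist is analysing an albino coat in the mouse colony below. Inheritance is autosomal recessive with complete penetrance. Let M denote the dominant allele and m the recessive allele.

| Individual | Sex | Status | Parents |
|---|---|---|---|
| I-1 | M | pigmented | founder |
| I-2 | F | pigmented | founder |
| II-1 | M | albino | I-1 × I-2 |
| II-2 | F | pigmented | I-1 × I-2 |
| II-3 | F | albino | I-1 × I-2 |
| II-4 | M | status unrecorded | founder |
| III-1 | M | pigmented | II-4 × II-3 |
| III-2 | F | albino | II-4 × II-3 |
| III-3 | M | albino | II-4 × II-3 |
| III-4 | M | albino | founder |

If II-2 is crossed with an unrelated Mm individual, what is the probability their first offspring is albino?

I-1 is pigmented so carries M and passed m to II-1 (mm), so I-1 is Mm.
I-2 is pigmented so carries M and passed m to II-1 (mm), so I-2 is Mm.
II-2 is a pigmented offspring of I-1 (Mm) × I-2 (Mm), whose cross gives 1/4 MM : 1/2 Mm : 1/4 mm; conditioning on being pigmented, II-2 is MM with probability 1/3, Mm with probability 2/3.
Summing over parental genotype combinations, P(offspring is albino) = 2/3·1/4 = 1/6.

1/6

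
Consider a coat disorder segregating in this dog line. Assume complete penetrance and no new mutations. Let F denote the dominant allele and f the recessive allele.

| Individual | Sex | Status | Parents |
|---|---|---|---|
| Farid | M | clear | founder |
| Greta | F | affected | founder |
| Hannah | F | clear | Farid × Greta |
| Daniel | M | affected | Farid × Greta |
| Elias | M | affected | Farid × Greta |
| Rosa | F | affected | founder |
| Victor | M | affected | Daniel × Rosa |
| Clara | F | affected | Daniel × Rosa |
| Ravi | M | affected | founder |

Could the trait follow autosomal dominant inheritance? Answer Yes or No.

A consistent assignment under autosomal dominant exists: Farid ff, Greta Ff, Hannah ff, Daniel Ff, Elias Ff, Rosa FF, Victor FF, Clara FF, Ravi FF.
In this assignment every recorded phenotype matches its genotype and every non-founder's genotype is obtainable from its parents' genotypes, so the pedigree is consistent.

Yes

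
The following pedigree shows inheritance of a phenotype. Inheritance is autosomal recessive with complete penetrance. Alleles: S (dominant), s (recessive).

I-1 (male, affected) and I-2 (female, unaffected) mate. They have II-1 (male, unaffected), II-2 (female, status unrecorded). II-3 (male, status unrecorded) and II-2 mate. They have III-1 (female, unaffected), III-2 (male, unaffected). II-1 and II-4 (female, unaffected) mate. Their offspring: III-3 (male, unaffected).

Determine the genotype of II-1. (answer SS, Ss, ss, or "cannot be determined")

From phenotype alone, II-1 is SS or Ss.
II-1 is unaffected so carries S and received s from I-1 (ss), so II-1 is Ss.

Ss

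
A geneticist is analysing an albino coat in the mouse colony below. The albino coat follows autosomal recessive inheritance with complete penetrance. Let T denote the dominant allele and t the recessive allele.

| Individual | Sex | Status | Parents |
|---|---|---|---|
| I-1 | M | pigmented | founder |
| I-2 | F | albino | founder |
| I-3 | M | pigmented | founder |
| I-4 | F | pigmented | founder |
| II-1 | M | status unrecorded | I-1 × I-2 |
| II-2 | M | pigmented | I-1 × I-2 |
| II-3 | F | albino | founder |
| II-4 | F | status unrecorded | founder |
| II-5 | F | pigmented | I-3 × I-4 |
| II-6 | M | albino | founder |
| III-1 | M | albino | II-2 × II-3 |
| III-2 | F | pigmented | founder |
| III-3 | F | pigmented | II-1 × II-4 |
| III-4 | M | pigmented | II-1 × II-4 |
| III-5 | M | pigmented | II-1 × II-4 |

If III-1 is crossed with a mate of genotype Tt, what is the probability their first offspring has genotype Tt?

1/2

III-1 is albino, so III-1 is tt.
The cross gives 1/2 Tt : 1/2 tt, so P(offspring has genotype Tt) = 1/2.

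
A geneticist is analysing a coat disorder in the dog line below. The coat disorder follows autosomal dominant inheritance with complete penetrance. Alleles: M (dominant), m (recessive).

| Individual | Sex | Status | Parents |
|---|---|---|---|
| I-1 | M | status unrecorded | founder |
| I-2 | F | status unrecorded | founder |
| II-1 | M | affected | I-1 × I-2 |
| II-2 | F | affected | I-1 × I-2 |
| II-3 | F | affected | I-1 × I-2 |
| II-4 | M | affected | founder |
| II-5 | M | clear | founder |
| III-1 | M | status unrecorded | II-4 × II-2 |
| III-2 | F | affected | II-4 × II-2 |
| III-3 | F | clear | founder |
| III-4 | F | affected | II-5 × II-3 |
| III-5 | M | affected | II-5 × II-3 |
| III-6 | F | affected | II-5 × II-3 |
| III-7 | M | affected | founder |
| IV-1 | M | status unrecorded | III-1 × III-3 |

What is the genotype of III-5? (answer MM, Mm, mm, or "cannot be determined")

From phenotype alone, III-5 is MM or Mm.
III-5 is affected so carries M and received m from II-5 (mm), so III-5 is Mm.

Mm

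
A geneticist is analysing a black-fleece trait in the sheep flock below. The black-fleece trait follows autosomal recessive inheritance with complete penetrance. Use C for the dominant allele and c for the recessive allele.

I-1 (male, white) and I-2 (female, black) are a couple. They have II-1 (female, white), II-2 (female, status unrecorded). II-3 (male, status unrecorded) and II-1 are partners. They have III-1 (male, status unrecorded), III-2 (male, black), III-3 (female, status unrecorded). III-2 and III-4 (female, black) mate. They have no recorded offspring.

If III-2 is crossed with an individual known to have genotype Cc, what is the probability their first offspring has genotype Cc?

1/2

III-2 is black, so III-2 is cc.
The cross gives 1/2 Cc : 1/2 cc, so P(offspring has genotype Cc) = 1/2.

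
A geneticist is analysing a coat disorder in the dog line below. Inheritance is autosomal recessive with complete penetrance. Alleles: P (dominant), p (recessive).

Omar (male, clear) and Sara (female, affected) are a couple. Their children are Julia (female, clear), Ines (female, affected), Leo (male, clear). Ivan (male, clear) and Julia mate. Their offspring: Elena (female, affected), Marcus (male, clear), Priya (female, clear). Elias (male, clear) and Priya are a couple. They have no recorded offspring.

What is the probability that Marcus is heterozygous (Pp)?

2/3

Ivan is clear so carries P and passed p to Elena (pp), so Ivan is Pp.
Julia is clear so carries P and received p from Sara (pp), so Julia is Pp.
Their cross gives offspring ratios 1/4 PP : 1/2 Pp : 1/4 pp. Conditioning on Marcus being clear, P(Pp) = 1/2 / 3/4 = 2/3.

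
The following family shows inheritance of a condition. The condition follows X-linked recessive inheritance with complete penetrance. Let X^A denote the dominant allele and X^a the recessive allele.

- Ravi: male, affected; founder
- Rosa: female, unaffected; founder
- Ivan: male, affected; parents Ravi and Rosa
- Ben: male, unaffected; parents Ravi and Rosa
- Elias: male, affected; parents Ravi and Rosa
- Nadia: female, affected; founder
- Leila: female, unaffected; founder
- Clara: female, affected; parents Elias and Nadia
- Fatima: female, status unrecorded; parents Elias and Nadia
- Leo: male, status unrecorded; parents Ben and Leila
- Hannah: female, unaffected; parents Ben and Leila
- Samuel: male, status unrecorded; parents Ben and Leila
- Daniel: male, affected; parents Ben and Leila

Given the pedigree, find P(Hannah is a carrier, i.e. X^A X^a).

Ben is unaffected, so Ben is X^A Y.
Leila is unaffected so carries A and passed a to Daniel (X^a Y), so Leila is X^A X^a.
Their cross gives offspring ratios 1/2 X^A X^A : 1/2 X^A X^a. Conditioning on Hannah being unaffected, P(X^A X^a) = 1/2 / 1 = 1/2.

1/2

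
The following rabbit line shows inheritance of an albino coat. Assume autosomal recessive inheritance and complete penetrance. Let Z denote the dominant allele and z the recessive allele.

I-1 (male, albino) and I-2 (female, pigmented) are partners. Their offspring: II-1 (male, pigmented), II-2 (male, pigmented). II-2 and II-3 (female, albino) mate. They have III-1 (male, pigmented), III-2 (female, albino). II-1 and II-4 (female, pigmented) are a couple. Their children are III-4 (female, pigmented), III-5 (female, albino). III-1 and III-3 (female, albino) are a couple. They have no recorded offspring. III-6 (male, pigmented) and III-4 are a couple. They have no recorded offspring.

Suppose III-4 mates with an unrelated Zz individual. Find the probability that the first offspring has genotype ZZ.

1/3

II-1 is pigmented so carries Z and received z from I-1 (zz), so II-1 is Zz.
II-4 is pigmented so carries Z and passed z to III-5 (zz), so II-4 is Zz.
III-4 is a pigmented offspring of II-1 (Zz) × II-4 (Zz), whose cross gives 1/4 ZZ : 1/2 Zz : 1/4 zz; conditioning on being pigmented, III-4 is ZZ with probability 1/3, Zz with probability 2/3.
Summing over parental genotype combinations, P(offspring has genotype ZZ) = 1/3·1/2 + 2/3·1/4 = 1/3.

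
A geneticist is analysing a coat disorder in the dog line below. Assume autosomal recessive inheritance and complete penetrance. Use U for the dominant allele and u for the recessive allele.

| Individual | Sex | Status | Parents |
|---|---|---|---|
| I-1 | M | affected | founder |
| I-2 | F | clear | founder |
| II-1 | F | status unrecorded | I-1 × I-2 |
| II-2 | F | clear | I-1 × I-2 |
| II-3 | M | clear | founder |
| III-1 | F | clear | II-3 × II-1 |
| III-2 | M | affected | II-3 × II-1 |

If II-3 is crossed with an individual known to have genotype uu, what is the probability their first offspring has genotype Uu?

1/2

II-3 is clear so carries U and passed u to III-2 (uu), so II-3 is Uu.
The cross gives 1/2 Uu : 1/2 uu, so P(offspring has genotype Uu) = 1/2.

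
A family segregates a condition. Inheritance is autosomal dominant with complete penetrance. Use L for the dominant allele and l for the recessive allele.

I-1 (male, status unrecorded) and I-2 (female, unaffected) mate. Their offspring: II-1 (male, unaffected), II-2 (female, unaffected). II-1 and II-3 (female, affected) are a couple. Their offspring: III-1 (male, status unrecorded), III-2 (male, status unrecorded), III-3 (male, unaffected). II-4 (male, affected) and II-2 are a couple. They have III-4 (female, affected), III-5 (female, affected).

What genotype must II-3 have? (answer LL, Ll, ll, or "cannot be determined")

Ll

From phenotype alone, II-3 is LL or Ll.
II-3 is affected so carries L and passed l to III-3 (ll), so II-3 is Ll.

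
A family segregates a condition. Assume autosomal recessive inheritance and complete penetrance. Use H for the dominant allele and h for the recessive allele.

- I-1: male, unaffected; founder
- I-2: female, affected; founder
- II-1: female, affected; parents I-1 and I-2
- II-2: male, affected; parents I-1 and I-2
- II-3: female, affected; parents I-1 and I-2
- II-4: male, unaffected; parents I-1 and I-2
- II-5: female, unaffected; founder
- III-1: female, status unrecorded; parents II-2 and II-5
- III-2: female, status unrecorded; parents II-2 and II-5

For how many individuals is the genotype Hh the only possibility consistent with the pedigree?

Obligate heterozygotes: I-1 is unaffected so carries H and passed h to II-1 (hh), so I-1 is Hh; II-4 is unaffected so carries H and received h from I-2 (hh), so II-4 is Hh.
Every other individual is either homozygous by phenotype or has at least one consistent homozygous assignment, so the count is 2.

2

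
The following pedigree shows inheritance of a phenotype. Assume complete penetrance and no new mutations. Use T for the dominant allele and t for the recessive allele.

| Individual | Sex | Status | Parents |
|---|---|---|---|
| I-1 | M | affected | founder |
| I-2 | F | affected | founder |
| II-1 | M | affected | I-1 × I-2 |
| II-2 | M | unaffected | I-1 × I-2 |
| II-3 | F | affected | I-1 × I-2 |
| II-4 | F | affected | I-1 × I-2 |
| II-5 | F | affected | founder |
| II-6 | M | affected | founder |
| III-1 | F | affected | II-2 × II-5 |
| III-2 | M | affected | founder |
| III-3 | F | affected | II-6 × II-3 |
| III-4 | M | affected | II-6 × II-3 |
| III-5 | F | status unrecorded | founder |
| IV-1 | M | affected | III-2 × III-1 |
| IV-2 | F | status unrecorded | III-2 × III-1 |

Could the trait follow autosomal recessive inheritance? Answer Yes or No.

Under autosomal recessive, II-2 (unaffected, male) cannot arise from I-1 (affected) × I-2 (affected).

No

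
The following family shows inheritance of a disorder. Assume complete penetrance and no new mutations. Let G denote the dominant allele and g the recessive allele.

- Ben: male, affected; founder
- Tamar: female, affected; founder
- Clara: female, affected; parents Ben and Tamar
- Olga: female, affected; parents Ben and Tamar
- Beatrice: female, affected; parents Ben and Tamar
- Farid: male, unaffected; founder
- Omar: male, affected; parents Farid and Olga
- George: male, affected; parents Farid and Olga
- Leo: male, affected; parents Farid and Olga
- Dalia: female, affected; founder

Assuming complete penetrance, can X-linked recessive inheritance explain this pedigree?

A consistent assignment under X-linked recessive exists: Ben X^g Y, Tamar X^g X^g, Clara X^g X^g, Olga X^g X^g, Beatrice X^g X^g, Farid X^G Y, Omar X^g Y, George X^g Y, Leo X^g Y, Dalia X^g X^g.
In this assignment every recorded phenotype matches its genotype and every non-founder's genotype is obtainable from its parents' genotypes, so the pedigree is consistent.

Yes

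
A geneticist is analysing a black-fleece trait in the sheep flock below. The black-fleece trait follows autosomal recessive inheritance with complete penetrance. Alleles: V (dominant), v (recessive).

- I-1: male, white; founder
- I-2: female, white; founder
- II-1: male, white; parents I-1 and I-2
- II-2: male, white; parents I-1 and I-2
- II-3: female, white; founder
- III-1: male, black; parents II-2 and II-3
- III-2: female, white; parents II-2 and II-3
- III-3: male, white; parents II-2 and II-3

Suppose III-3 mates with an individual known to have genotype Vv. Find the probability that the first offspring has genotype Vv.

1/2

II-2 is white so carries V and passed v to III-1 (vv), so II-2 is Vv.
II-3 is white so carries V and passed v to III-1 (vv), so II-3 is Vv.
III-3 is a white offspring of II-2 (Vv) × II-3 (Vv), whose cross gives 1/4 VV : 1/2 Vv : 1/4 vv; conditioning on being white, III-3 is VV with probability 1/3, Vv with probability 2/3.
Summing over parental genotype combinations, P(offspring has genotype Vv) = 1/3·1/2 + 2/3·1/2 = 1/2.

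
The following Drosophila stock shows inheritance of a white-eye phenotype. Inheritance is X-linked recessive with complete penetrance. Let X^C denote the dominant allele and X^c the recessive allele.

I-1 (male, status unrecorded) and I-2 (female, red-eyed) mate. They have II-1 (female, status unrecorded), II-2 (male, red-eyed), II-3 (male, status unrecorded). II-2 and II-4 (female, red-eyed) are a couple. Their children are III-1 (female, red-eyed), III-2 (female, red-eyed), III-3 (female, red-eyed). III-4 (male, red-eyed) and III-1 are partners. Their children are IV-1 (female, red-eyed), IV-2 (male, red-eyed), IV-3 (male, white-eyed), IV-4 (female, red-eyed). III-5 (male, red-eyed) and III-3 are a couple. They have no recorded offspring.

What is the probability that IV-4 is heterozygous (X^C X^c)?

1/2

III-4 is red-eyed, so III-4 is X^C Y.
III-1 is red-eyed so carries C and passed c to IV-3 (X^c Y), so III-1 is X^C X^c.
Their cross gives offspring ratios 1/2 X^C X^C : 1/2 X^C X^c. Conditioning on IV-4 being red-eyed, P(X^C X^c) = 1/2 / 1 = 1/2.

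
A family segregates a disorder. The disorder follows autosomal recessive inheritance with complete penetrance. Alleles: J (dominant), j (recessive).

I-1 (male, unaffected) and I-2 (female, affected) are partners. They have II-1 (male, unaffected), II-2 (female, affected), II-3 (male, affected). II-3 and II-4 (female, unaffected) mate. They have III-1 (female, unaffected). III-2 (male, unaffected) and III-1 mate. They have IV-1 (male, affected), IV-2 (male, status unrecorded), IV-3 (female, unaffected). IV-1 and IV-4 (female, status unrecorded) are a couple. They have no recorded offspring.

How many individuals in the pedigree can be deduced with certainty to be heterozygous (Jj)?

Obligate heterozygotes: I-1 is unaffected so carries J and passed j to II-2 (jj), so I-1 is Jj; II-1 is unaffected so carries J and received j from I-2 (jj), so II-1 is Jj; III-1 is unaffected so carries J and received j from II-3 (jj), so III-1 is Jj; III-2 is unaffected so carries J and passed j to IV-1 (jj), so III-2 is Jj.
Every other individual is either homozygous by phenotype or has at least one consistent homozygous assignment, so the count is 4.

4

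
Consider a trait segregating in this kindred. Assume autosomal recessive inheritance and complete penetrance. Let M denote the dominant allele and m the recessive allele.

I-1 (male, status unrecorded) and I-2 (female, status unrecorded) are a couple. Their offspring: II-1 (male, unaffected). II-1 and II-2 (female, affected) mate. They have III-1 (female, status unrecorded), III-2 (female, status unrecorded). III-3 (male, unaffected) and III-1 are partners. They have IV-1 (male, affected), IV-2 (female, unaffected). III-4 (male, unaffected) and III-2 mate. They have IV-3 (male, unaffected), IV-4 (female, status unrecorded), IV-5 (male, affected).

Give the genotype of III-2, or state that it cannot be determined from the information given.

cannot be determined

III-2's phenotype is unrecorded, and no parent or child forces a single allele at both positions; consistent genotype assignments exist with III-2 as Mm or mm.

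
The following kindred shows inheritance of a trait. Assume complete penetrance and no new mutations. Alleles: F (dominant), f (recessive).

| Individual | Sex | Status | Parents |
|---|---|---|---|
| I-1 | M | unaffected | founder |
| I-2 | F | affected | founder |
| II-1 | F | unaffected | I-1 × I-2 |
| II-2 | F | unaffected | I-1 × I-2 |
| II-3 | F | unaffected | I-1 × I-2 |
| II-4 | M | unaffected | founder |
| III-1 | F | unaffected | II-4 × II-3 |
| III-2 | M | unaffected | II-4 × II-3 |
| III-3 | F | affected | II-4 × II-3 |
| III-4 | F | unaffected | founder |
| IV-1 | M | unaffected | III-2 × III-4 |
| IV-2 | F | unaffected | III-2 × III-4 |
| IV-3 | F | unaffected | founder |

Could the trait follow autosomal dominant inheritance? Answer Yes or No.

Under autosomal dominant, III-3 (affected, female) cannot arise from II-4 (unaffected) × II-3 (unaffected).

No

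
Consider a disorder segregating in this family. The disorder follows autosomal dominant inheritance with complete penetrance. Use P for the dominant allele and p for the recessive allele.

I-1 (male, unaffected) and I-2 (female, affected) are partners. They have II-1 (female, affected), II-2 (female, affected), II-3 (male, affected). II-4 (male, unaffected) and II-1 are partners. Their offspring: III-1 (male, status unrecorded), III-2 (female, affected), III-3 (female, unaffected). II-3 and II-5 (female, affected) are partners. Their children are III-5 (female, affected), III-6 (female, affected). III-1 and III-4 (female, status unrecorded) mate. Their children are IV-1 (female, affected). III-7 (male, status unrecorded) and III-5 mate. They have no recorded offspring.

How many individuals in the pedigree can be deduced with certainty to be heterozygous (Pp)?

Obligate heterozygotes: II-1 is affected so carries P and received p from I-1 (pp), so II-1 is Pp; II-2 is affected so carries P and received p from I-1 (pp), so II-2 is Pp; II-3 is affected so carries P and received p from I-1 (pp), so II-3 is Pp; III-2 is affected so carries P and received p from II-4 (pp), so III-2 is Pp.
Every other individual is either homozygous by phenotype or has at least one consistent homozygous assignment, so the count is 4.

4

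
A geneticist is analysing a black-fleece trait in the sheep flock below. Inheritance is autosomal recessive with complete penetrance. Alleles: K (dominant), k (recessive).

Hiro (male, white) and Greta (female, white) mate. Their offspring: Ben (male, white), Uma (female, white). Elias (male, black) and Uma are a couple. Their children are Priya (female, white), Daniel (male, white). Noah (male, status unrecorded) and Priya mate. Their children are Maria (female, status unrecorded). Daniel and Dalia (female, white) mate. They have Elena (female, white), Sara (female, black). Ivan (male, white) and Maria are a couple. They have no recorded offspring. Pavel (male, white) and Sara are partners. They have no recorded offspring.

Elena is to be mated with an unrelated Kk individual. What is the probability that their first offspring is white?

Daniel is white so carries K and received k from Elias (kk), so Daniel is Kk.
Dalia is white so carries K and passed k to Sara (kk), so Dalia is Kk.
Elena is a white offspring of Daniel (Kk) × Dalia (Kk), whose cross gives 1/4 KK : 1/2 Kk : 1/4 kk; conditioning on being white, Elena is KK with probability 1/3, Kk with probability 2/3.
Summing over parental genotype combinations, P(offspring is white) = 1/3·1 + 2/3·3/4 = 5/6.

5/6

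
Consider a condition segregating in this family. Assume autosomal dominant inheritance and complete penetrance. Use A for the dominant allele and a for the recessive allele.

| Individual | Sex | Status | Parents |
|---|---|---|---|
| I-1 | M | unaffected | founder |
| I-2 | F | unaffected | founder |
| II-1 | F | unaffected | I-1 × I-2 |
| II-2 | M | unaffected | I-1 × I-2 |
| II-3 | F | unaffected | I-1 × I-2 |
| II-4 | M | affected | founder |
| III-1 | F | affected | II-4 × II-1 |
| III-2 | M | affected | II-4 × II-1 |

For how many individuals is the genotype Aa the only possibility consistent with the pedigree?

2

Obligate heterozygotes: III-1 is affected so carries A and received a from II-1 (aa), so III-1 is Aa; III-2 is affected so carries A and received a from II-1 (aa), so III-2 is Aa.
Every other individual is either homozygous by phenotype or has at least one consistent homozygous assignment, so the count is 2.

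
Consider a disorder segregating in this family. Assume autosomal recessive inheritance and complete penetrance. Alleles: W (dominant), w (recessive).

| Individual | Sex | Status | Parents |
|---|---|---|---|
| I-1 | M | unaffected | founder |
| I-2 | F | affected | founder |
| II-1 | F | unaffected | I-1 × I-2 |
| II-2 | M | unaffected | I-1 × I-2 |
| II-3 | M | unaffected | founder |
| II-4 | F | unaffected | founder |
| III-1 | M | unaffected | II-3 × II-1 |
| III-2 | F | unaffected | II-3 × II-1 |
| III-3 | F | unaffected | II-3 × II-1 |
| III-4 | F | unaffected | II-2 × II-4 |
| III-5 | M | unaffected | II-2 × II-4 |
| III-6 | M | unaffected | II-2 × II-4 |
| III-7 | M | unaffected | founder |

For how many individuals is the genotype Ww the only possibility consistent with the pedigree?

2

Obligate heterozygotes: II-1 is unaffected so carries W and received w from I-2 (ww), so II-1 is Ww; II-2 is unaffected so carries W and received w from I-2 (ww), so II-2 is Ww.
Every other individual is either homozygous by phenotype or has at least one consistent homozygous assignment, so the count is 2.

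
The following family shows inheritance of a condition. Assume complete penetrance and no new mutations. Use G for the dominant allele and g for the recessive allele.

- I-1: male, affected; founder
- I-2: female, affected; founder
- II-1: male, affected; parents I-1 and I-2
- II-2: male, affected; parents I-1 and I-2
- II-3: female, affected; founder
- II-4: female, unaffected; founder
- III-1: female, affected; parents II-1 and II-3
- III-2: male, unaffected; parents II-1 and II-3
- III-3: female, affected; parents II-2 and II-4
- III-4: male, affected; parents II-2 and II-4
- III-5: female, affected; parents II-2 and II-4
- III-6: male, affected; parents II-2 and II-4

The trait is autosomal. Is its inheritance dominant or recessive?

dominant

II-1 and II-3 are both affected yet have an unaffected child III-2. Under a recessive model two affected parents are homozygous and every child would be affected, so the trait cannot be recessive.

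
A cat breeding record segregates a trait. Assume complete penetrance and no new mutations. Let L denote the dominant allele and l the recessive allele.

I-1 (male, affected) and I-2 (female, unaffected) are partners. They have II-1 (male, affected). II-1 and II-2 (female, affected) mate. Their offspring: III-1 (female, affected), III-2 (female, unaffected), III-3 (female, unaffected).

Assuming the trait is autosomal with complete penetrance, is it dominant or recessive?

II-1 and II-2 are both affected yet have an unaffected child III-2. Under a recessive model two affected parents are homozygous and every child would be affected, so the trait cannot be recessive.

dominant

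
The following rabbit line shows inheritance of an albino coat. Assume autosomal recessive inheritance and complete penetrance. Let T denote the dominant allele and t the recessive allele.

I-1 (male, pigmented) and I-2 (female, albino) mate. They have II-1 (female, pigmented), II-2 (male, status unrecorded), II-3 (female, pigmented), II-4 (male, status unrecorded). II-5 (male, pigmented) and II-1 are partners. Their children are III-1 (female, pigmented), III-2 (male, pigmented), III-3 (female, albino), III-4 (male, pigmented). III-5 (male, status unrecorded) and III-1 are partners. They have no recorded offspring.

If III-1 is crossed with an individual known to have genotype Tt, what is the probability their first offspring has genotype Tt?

II-5 is pigmented so carries T and passed t to III-3 (tt), so II-5 is Tt.
II-1 is pigmented so carries T and received t from I-2 (tt), so II-1 is Tt.
III-1 is a pigmented offspring of II-5 (Tt) × II-1 (Tt), whose cross gives 1/4 TT : 1/2 Tt : 1/4 tt; conditioning on being pigmented, III-1 is TT with probability 1/3, Tt with probability 2/3.
Summing over parental genotype combinations, P(offspring has genotype Tt) = 1/3·1/2 + 2/3·1/2 = 1/2.

1/2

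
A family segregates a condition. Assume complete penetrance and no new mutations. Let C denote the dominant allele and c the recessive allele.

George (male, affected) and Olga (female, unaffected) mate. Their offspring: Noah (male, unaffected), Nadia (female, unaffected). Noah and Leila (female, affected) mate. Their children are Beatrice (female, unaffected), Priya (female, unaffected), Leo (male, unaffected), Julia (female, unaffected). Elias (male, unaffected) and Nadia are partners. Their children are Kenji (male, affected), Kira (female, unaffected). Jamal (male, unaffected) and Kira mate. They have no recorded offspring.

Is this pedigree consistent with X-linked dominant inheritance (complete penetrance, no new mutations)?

Under X-linked dominant, Nadia (unaffected, female) cannot arise from George (affected) × Olga (unaffected).

No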